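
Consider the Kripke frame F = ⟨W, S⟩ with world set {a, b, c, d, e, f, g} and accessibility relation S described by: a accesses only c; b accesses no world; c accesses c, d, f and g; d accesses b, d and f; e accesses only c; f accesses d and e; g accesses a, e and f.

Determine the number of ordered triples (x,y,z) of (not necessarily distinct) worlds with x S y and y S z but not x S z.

17

Enumerating: (a,c,d), (a,c,f), (a,c,g), (c,d,b), (c,f,e), (c,g,a), (c,g,e), (d,f,e), (e,c,d), (e,c,f), (e,c,g), (f,d,b), (f,d,f), (f,e,c), (g,a,c), (g,e,c), (g,f,d).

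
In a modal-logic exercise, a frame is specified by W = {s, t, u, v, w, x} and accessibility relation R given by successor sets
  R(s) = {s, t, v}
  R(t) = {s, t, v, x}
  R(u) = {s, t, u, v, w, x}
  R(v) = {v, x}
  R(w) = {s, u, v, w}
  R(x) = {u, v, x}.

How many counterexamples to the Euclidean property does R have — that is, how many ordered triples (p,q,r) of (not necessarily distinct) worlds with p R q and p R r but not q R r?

Enumerating: (s,v,s), (s,v,t), (t,s,x), (t,v,s), (t,v,t), (t,x,s), (t,x,t), (u,s,u), (u,s,w), (u,s,x), (u,t,u), (u,t,w), … and 15 more.
Total: 27.

27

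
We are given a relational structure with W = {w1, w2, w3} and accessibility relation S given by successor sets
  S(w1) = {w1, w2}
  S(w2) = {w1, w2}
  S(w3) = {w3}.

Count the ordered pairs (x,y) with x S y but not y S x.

0

S is symmetric; there are no such tuples.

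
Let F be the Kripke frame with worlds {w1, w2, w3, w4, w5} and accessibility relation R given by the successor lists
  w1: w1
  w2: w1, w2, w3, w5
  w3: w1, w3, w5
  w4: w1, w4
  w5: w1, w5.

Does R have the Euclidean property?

No

Euclidean: no — w2 R w1 and w2 R w3, but not w1 R w3.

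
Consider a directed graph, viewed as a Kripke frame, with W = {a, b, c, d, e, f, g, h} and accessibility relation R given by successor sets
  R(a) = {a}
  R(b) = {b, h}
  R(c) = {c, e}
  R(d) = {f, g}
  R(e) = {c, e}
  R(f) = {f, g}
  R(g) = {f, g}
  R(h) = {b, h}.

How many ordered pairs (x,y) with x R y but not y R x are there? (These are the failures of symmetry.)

Enumerating: (d,f), (d,g).

2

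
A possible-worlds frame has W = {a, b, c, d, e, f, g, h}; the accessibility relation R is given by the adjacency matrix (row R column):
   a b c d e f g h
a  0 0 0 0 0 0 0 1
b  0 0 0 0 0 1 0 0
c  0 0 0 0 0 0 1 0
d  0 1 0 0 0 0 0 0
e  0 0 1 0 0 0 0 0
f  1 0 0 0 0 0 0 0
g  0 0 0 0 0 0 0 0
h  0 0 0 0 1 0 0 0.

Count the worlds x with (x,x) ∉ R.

8

Enumerating: a, b, c, d, e, f, g, h.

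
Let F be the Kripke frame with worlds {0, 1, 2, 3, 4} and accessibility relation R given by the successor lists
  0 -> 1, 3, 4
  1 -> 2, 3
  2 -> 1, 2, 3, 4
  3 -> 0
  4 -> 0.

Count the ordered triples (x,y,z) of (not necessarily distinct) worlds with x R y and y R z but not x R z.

Enumerating: (0,1,2), (0,3,0), (0,4,0), (1,2,1), (1,2,4), (1,3,0), (2,3,0), (2,4,0), (3,0,1), (3,0,3), (3,0,4), (4,0,1), (4,0,3), (4,0,4).

14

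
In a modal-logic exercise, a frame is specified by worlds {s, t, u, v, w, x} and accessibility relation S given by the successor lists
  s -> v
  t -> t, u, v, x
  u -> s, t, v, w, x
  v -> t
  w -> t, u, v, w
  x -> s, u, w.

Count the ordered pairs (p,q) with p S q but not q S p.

8

Enumerating: (s,v), (t,x), (u,s), (u,v), (w,t), (w,v), (x,s), (x,w).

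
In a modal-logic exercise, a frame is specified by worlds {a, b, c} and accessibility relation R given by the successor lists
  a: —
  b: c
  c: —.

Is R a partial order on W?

No

Reflexive: no — a is not related to itself.
Transitive: yes — every two-step R-path is closed by a direct edge.
Antisymmetric: yes — no distinct pair is related both ways.
So R is not a partial order.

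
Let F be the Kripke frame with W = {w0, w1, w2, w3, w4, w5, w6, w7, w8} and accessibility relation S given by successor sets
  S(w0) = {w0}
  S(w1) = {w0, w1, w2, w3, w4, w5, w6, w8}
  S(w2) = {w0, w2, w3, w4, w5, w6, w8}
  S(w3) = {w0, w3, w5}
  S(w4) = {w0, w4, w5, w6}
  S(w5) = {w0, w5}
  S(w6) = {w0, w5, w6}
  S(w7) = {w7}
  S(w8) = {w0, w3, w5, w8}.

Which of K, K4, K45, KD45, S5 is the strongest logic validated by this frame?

K4

Transitive (axiom 4): yes — every two-step S-path is closed by a direct edge.
Euclidean (axiom 5): no — w1 S w0 and w1 S w2, but not w0 S w2.
Serial (axiom D): yes — every world has a successor (e.g. w0 S w0).
Reflexive (axiom T): yes — every world is S-related to itself.
So F validates K, K4; K45 would additionally require S to be Euclidean. The strongest is K4.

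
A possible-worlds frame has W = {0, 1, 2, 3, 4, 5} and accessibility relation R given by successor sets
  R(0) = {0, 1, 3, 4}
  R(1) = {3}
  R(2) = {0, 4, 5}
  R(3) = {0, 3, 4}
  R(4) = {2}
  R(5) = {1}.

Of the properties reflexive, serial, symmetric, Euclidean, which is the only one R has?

Reflexive: no — 1 is not related to itself.
Serial: yes — every world has a successor (e.g. 0 R 0).
Symmetric: no — 0 R 1 but not 1 R 0.
Euclidean: no — 0 R 1 and 0 R 4, but not 1 R 4.
Only serial holds.

serial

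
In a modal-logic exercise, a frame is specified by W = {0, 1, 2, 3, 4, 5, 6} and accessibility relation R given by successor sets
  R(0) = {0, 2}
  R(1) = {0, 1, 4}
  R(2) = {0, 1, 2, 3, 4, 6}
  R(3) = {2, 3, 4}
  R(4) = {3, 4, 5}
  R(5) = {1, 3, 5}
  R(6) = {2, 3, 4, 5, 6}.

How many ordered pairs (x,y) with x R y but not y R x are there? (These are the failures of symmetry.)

10

Enumerating: (1,0), (1,4), (2,1), (2,4), (4,5), (5,1), (5,3), (6,3), (6,4), (6,5).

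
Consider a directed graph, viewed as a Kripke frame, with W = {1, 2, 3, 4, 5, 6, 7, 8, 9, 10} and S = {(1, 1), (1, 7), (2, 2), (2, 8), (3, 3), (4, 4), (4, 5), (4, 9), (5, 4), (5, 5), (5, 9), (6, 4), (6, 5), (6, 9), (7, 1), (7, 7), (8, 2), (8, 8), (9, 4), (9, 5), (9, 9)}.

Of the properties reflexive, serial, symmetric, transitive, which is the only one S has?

transitive

Reflexive: no — 6 is not related to itself.
Serial: no — 10 has no S-successor.
Symmetric: no — 6 S 4 but not 4 S 6.
Transitive: yes — every two-step S-path is closed by a direct edge.
Only transitive holds.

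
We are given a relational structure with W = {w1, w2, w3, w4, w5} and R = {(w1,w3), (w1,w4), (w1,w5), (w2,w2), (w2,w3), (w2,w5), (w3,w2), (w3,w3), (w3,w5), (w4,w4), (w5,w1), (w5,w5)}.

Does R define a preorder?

No

Reflexive: no — w1 is not related to itself.
Transitive: no — w1 R w3 and w3 R w2, but not w1 R w2.
So R is not a preorder.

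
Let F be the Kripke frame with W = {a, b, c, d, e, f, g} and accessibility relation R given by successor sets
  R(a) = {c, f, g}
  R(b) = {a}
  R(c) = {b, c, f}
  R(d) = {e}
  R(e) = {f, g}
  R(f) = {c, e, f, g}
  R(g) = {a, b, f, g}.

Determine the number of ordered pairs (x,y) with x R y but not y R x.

Enumerating: (a,c), (a,f), (b,a), (c,b), (d,e), (e,g), (g,b).

7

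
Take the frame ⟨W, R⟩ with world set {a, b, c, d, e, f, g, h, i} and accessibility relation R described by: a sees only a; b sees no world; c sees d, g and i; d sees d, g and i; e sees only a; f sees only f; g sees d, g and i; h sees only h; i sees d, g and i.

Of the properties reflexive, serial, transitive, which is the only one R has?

Reflexive: no — b is not related to itself.
Serial: no — b has no R-successor.
Transitive: yes — every two-step R-path is closed by a direct edge.
Only transitive holds.

transitive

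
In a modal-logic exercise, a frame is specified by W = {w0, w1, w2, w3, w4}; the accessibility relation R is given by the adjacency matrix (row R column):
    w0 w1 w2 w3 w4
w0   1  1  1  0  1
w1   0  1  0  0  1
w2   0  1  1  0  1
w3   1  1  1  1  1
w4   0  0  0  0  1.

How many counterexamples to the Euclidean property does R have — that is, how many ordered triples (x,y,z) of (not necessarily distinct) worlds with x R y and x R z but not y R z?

Enumerating: (w0,w1,w0), (w0,w1,w2), (w0,w2,w0), (w0,w4,w0), (w0,w4,w1), (w0,w4,w2), (w1,w4,w1), (w2,w1,w2), (w2,w4,w1), (w2,w4,w2), (w3,w0,w3), (w3,w1,w0), … and 8 more.
Total: 20.

20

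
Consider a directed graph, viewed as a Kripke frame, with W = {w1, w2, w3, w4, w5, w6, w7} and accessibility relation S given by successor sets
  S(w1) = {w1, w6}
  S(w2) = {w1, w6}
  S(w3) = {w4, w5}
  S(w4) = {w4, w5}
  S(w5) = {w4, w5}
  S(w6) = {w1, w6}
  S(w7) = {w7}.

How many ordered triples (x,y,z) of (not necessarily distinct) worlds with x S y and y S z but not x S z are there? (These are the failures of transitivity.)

0

S is transitive; there are no such tuples.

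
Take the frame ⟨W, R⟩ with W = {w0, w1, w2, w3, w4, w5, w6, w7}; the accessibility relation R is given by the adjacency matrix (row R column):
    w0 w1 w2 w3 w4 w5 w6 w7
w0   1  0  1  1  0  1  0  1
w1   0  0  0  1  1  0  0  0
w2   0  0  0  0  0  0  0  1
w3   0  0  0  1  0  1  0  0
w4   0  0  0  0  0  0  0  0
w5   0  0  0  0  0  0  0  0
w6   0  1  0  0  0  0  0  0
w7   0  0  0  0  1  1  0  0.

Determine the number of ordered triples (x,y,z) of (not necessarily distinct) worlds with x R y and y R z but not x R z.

Enumerating: (w0,w7,w4), (w1,w3,w5), (w2,w7,w4), (w2,w7,w5), (w6,w1,w3), (w6,w1,w4).

6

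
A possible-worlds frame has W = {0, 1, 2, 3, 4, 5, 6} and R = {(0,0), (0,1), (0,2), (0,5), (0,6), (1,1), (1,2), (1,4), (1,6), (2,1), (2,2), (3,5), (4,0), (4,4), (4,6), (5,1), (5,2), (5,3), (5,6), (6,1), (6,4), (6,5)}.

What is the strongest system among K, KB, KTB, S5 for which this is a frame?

K

Symmetric (axiom B): no — 0 R 1 but not 1 R 0.
Reflexive (axiom T): no — 3 is not related to itself.
Euclidean (axiom 5): no — 0 R 1 and 0 R 5, but not 1 R 5.
So F validates K; KB would additionally require R to be symmetric. The strongest is K.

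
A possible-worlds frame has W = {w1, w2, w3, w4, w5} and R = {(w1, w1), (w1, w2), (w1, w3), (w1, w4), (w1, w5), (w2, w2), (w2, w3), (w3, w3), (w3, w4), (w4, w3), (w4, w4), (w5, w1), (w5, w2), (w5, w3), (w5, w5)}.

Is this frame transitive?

No

Transitive: no — w2 R w3 and w3 R w4, but not w2 R w4.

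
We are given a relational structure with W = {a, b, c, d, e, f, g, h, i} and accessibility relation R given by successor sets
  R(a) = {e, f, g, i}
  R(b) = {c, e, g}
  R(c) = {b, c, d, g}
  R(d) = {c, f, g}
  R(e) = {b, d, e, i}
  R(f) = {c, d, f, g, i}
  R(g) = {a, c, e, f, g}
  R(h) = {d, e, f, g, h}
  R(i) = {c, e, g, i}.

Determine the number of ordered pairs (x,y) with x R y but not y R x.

Enumerating: (a,e), (a,f), (a,i), (b,g), (d,g), (e,d), (f,c), (f,i), (g,e), (h,d), (h,e), (h,f), (h,g), (i,c), (i,g).

15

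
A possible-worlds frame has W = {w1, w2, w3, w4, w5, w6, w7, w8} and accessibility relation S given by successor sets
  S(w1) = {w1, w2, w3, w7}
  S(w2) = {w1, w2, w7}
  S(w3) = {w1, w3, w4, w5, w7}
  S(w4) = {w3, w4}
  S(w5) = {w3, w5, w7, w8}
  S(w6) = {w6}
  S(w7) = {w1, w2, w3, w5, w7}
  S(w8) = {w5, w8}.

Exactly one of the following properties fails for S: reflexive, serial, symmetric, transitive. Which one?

Reflexive: yes — every world is S-related to itself.
Serial: yes — every world has a successor (e.g. w1 S w1).
Symmetric: yes — every pair in S has its reverse in S.
Transitive: no — w1 S w3 and w3 S w4, but not w1 S w4.
Only transitive fails.

transitive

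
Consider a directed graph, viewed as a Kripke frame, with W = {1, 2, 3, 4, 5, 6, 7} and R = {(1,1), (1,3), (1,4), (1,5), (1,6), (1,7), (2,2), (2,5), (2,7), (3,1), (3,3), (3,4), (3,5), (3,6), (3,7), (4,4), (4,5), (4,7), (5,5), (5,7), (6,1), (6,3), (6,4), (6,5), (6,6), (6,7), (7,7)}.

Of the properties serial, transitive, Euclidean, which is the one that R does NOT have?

Serial: yes — every world has a successor (e.g. 1 R 1).
Transitive: yes — every two-step R-path is closed by a direct edge.
Euclidean: no — 1 R 4 and 1 R 3, but not 4 R 3.
Only Euclidean fails.

Euclidean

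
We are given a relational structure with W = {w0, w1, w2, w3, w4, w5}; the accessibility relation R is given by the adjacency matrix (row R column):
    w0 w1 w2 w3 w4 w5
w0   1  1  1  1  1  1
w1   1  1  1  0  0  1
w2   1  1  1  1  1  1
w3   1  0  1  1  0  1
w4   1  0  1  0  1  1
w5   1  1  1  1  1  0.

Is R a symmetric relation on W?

Symmetric: yes — every pair in R has its reverse in R.

Yes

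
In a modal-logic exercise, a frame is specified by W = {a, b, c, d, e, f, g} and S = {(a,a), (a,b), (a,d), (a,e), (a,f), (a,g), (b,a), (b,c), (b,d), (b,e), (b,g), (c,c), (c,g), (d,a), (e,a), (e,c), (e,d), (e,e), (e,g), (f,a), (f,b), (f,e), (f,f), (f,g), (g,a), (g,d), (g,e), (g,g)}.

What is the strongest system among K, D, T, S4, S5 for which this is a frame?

D

Serial (axiom D): yes — every world has a successor (e.g. a S a).
Reflexive (axiom T): no — b is not related to itself.
Transitive (axiom 4): no — a S b and b S c, but not a S c.
Euclidean (axiom 5): no — a S b and a S f, but not b S f.
So F validates K, D; T would additionally require S to be reflexive. The strongest is D.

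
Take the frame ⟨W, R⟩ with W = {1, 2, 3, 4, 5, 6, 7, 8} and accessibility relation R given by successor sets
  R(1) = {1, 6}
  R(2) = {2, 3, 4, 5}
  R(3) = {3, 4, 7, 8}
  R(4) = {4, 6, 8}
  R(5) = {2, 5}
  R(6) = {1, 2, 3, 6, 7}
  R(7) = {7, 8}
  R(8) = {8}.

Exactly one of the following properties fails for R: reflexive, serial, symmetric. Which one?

symmetric

Reflexive: yes — every world is R-related to itself.
Serial: yes — every world has a successor (e.g. 1 R 1).
Symmetric: no — 2 R 3 but not 3 R 2.
Only symmetric fails.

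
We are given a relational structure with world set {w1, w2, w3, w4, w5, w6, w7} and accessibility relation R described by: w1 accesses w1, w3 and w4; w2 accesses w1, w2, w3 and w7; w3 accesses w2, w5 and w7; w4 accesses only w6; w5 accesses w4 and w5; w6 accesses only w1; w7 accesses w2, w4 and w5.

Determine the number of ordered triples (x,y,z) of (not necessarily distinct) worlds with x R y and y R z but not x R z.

Enumerating: (w1,w3,w2), (w1,w3,w5), (w1,w3,w7), (w1,w4,w6), (w2,w1,w4), (w2,w3,w5), (w2,w7,w4), (w2,w7,w5), (w3,w2,w1), (w3,w2,w3), (w3,w5,w4), (w3,w7,w4), … and 8 more.
Total: 20.

20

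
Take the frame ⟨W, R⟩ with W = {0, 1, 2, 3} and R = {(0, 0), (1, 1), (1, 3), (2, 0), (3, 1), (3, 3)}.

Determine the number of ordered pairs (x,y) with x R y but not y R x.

1

Enumerating: (2,0).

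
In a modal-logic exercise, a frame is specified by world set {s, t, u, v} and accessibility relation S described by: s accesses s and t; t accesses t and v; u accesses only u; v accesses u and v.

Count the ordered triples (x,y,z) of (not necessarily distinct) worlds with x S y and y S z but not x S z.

Enumerating: (s,t,v), (t,v,u).

2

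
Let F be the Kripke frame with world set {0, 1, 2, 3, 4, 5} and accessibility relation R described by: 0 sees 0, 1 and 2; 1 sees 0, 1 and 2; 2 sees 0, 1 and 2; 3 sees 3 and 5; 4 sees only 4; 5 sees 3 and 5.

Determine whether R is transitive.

Yes

Transitive: yes — every two-step R-path is closed by a direct edge.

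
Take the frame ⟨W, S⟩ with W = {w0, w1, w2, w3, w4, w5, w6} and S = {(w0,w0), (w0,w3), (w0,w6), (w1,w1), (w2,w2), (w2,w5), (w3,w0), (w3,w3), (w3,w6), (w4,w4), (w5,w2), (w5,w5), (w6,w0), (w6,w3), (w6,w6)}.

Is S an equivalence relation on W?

Yes

Reflexive: yes — every world is S-related to itself.
Symmetric: yes — every pair in S has its reverse in S.
Transitive: yes — every two-step S-path is closed by a direct edge.
So S is an equivalence relation.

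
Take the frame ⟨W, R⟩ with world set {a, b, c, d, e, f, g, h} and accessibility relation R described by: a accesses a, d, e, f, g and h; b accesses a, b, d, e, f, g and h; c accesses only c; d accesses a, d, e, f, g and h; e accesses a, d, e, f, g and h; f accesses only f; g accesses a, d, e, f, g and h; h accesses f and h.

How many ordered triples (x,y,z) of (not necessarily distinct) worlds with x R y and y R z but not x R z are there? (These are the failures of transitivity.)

R is transitive; there are no such tuples.

0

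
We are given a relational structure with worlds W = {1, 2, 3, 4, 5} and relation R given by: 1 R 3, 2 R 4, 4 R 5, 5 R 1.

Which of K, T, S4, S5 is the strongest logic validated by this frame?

Reflexive (axiom T): no — 1 is not related to itself.
Transitive (axiom 4): no — 2 R 4 and 4 R 5, but not 2 R 5.
Euclidean (axiom 5): no — 1 R 3 and 1 R 3, but not 3 R 3.
So F validates K; T would additionally require R to be reflexive. The strongest is K.

K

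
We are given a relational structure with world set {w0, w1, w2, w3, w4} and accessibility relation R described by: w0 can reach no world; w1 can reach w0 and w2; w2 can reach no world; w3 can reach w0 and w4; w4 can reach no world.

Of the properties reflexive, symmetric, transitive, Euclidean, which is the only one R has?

transitive

Reflexive: no — w0 is not related to itself.
Symmetric: no — w1 R w0 but not w0 R w1.
Transitive: yes — every two-step R-path is closed by a direct edge.
Euclidean: no — w1 R w0 and w1 R w2, but not w0 R w2.
Only transitive holds.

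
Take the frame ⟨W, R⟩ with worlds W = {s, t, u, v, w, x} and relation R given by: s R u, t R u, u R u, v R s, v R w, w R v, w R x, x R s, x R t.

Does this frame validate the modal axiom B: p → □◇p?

The schema B characterises exactly the symmetric frames.
Symmetric: no — s R u but not u R s.

No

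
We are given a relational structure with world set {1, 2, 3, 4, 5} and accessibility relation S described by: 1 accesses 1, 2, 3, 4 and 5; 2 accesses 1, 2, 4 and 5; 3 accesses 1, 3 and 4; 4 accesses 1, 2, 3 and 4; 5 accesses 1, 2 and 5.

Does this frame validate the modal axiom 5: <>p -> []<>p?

No

The schema 5 characterises exactly the Euclidean frames.
Euclidean: no — 1 S 2 and 1 S 3, but not 2 S 3.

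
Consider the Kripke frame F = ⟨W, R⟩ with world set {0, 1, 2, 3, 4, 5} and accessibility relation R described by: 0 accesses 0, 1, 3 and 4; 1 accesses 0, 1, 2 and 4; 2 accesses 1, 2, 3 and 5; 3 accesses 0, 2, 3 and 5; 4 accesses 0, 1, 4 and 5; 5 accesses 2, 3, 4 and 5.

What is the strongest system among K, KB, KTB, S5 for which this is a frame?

KTB

Symmetric (axiom B): yes — every pair in R has its reverse in R.
Reflexive (axiom T): yes — every world is R-related to itself.
Euclidean (axiom 5): no — 0 R 1 and 0 R 3, but not 1 R 3.
So F validates K, KB, KTB; S5 would additionally require R to be Euclidean. The strongest is KTB.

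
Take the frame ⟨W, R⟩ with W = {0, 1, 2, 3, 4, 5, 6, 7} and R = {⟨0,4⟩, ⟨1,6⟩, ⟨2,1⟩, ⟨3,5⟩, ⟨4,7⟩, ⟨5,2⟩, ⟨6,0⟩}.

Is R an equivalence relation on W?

No

Reflexive: no — 0 is not related to itself.
Symmetric: no — 0 R 4 but not 4 R 0.
Transitive: no — 0 R 4 and 4 R 7, but not 0 R 7.
So R is not an equivalence relation.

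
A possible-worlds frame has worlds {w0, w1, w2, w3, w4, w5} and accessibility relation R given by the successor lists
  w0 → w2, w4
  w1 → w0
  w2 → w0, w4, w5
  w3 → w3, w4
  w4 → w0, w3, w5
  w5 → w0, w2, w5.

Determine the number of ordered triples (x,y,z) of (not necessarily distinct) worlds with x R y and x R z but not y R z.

18

Enumerating: (w0,w2,w2), (w0,w4,w2), (w0,w4,w4), (w1,w0,w0), (w2,w0,w0), (w2,w0,w5), (w2,w4,w4), (w2,w5,w4), (w3,w4,w4), (w4,w0,w0), (w4,w0,w3), (w4,w0,w5), (w4,w3,w0), (w4,w3,w5), (w4,w5,w3), (w5,w0,w0), (w5,w0,w5), (w5,w2,w2).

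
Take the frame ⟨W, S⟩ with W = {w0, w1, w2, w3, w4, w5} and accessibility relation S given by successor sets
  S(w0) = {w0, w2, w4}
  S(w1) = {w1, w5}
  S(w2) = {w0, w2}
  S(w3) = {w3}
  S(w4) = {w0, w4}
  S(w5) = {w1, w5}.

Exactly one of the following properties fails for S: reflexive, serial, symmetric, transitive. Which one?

Reflexive: yes — every world is S-related to itself.
Serial: yes — every world has a successor (e.g. w0 S w0).
Symmetric: yes — every pair in S has its reverse in S.
Transitive: no — w2 S w0 and w0 S w4, but not w2 S w4.
Only transitive fails.

transitive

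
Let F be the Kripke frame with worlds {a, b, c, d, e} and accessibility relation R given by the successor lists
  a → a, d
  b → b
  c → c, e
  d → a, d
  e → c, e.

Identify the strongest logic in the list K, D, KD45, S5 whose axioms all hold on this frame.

Serial (axiom D): yes — every world has a successor (e.g. a R a).
Euclidean (axiom 5): yes — any two successors of a common world are R-related.
Transitive (axiom 4): yes — every two-step R-path is closed by a direct edge.
Reflexive (axiom T): yes — every world is R-related to itself.
So F validates K, D, KD45, S5. The strongest is S5.

S5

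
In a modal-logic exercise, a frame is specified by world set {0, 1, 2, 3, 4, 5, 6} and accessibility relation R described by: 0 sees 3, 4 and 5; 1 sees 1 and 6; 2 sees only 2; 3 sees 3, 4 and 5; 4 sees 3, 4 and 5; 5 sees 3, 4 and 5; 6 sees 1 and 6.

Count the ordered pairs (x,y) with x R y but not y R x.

Enumerating: (0,3), (0,4), (0,5).

3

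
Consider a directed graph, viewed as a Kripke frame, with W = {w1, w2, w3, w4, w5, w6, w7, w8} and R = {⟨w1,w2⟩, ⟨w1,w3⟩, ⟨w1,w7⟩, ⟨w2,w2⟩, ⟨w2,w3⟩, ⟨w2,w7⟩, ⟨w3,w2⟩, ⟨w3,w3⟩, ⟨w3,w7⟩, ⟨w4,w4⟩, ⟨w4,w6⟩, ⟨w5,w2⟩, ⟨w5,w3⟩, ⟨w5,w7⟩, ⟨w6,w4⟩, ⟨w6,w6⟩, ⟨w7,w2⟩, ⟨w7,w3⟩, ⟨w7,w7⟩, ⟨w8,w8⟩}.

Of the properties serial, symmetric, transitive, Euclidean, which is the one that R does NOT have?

Serial: yes — every world has a successor (e.g. w1 R w2).
Symmetric: no — w1 R w2 but not w2 R w1.
Transitive: yes — every two-step R-path is closed by a direct edge.
Euclidean: yes — any two successors of a common world are R-related.
Only symmetric fails.

symmetric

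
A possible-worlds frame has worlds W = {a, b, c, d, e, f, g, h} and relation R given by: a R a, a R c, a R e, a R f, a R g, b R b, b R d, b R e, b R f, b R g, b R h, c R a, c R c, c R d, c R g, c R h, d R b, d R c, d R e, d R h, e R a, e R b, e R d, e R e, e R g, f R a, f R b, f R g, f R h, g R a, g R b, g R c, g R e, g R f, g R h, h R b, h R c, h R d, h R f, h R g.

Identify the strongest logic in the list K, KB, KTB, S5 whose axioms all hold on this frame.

Symmetric (axiom B): yes — every pair in R has its reverse in R.
Reflexive (axiom T): no — d is not related to itself.
Euclidean (axiom 5): no — a R c and a R e, but not c R e.
So F validates K, KB; KTB would additionally require R to be reflexive. The strongest is KB.

KB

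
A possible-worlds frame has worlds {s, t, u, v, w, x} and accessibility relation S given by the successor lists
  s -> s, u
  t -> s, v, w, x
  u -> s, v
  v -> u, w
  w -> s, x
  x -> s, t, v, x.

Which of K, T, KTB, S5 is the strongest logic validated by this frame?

Reflexive (axiom T): no — t is not related to itself.
Symmetric (axiom B): no — t S s but not s S t.
Euclidean (axiom 5): no — t S s and t S v, but not s S v.
So F validates K; T would additionally require S to be reflexive. The strongest is K.

K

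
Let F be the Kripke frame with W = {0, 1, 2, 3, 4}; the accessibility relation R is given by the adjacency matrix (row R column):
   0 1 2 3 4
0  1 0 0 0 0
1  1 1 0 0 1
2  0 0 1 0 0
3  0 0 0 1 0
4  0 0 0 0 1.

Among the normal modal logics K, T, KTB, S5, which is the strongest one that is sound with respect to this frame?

Reflexive (axiom T): yes — every world is R-related to itself.
Symmetric (axiom B): no — 1 R 0 but not 0 R 1.
Euclidean (axiom 5): no — 1 R 0 and 1 R 4, but not 0 R 4.
So F validates K, T; KTB would additionally require R to be symmetric. The strongest is T.

T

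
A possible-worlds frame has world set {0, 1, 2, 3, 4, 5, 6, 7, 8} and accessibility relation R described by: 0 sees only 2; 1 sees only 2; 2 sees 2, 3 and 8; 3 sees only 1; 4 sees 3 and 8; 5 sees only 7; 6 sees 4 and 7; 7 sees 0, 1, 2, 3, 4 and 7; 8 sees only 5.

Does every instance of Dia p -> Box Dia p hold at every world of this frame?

No

The schema 5 characterises exactly the Euclidean frames.
Euclidean: no — 2 R 3 and 2 R 8, but not 3 R 8.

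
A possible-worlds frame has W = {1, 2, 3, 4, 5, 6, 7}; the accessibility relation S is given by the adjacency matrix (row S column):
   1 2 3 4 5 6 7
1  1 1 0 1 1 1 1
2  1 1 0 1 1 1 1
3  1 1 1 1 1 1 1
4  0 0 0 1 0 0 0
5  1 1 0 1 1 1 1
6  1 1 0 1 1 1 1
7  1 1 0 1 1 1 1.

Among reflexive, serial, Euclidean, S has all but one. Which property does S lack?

Euclidean

Reflexive: yes — every world is S-related to itself.
Serial: yes — every world has a successor (e.g. 1 S 1).
Euclidean: no — 1 S 4 and 1 S 2, but not 4 S 2.
Only Euclidean fails.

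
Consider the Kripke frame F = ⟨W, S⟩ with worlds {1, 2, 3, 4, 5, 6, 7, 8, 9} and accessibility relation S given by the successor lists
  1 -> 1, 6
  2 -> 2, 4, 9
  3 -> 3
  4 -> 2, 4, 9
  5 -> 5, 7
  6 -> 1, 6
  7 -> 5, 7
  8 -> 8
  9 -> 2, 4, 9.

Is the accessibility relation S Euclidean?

Yes

Euclidean: yes — any two successors of a common world are S-related.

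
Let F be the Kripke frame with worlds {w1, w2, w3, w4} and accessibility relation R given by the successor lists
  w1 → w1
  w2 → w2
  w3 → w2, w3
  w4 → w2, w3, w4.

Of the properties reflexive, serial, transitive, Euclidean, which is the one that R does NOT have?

Euclidean

Reflexive: yes — every world is R-related to itself.
Serial: yes — every world has a successor (e.g. w1 R w1).
Transitive: yes — every two-step R-path is closed by a direct edge.
Euclidean: no — w4 R w2 and w4 R w3, but not w2 R w3.
Only Euclidean fails.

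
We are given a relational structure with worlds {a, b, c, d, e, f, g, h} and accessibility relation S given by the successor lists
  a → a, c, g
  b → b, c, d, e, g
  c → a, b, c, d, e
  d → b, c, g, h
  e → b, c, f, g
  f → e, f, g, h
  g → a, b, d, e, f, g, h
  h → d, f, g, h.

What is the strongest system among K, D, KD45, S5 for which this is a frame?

Serial (axiom D): yes — every world has a successor (e.g. a S a).
Euclidean (axiom 5): no — a S c and a S g, but not c S g.
Transitive (axiom 4): no — a S c and c S b, but not a S b.
Reflexive (axiom T): no — d is not related to itself.
So F validates K, D; KD45 would additionally require S to be Euclidean and transitive. The strongest is D.

D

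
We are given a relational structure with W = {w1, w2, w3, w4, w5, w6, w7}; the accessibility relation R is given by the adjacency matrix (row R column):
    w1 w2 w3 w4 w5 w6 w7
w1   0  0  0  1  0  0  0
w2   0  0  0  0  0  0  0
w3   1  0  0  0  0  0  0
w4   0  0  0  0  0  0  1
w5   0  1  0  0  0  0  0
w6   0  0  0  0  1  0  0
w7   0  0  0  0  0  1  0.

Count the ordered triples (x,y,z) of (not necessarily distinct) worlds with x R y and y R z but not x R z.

5

Enumerating: (w1,w4,w7), (w3,w1,w4), (w4,w7,w6), (w6,w5,w2), (w7,w6,w5).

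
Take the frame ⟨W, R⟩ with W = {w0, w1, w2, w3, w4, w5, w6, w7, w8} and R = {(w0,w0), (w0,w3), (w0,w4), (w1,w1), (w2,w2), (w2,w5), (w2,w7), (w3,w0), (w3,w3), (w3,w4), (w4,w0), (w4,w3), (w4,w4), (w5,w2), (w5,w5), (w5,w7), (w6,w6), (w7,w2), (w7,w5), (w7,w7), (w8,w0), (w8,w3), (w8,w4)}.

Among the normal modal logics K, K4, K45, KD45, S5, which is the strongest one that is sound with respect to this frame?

Transitive (axiom 4): yes — every two-step R-path is closed by a direct edge.
Euclidean (axiom 5): yes — any two successors of a common world are R-related.
Serial (axiom D): yes — every world has a successor (e.g. w0 R w0).
Reflexive (axiom T): no — w8 is not related to itself.
So F validates K, K4, K45, KD45; S5 would additionally require R to be reflexive. The strongest is KD45.

KD45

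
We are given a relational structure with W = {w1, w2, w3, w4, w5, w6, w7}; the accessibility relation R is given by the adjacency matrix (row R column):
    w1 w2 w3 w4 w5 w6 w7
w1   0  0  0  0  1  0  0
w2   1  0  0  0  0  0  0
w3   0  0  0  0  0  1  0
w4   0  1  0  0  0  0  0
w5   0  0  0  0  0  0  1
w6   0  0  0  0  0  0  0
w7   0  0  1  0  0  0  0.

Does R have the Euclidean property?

No

Euclidean: no — w1 R w5 and w1 R w5, but not w5 R w5.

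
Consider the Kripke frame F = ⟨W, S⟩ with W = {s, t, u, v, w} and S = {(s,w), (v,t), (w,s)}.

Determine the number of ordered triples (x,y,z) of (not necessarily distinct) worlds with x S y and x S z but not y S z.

Enumerating: (s,w,w), (v,t,t), (w,s,s).

3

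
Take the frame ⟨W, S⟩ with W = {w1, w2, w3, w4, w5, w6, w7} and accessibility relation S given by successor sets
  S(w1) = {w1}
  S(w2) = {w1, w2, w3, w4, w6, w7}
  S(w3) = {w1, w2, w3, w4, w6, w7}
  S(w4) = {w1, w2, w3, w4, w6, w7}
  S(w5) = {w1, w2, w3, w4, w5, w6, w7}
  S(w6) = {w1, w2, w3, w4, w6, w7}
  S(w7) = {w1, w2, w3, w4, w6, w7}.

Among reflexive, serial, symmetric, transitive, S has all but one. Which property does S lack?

Reflexive: yes — every world is S-related to itself.
Serial: yes — every world has a successor (e.g. w1 S w1).
Symmetric: no — w2 S w1 but not w1 S w2.
Transitive: yes — every two-step S-path is closed by a direct edge.
Only symmetric fails.

symmetric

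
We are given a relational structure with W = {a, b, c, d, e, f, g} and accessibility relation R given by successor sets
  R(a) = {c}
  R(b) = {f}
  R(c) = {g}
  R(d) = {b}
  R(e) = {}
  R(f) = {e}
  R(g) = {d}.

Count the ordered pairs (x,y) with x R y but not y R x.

6

Enumerating: (a,c), (b,f), (c,g), (d,b), (f,e), (g,d).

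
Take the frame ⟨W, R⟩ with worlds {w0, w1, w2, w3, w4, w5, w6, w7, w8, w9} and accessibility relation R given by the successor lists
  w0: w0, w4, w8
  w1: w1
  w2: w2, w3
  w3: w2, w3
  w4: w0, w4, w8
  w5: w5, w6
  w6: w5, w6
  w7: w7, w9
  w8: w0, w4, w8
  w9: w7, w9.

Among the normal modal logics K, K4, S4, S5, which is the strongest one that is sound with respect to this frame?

S5

Transitive (axiom 4): yes — every two-step R-path is closed by a direct edge.
Reflexive (axiom T): yes — every world is R-related to itself.
Euclidean (axiom 5): yes — any two successors of a common world are R-related.
So F validates K, K4, S4, S5. The strongest is S5.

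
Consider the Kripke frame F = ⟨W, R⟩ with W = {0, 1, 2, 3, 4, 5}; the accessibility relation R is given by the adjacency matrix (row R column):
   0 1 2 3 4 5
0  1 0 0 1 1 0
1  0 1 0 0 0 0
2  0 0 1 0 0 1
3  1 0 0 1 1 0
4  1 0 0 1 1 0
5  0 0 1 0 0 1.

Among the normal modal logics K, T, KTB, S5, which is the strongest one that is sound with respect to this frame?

Reflexive (axiom T): yes — every world is R-related to itself.
Symmetric (axiom B): yes — every pair in R has its reverse in R.
Euclidean (axiom 5): yes — any two successors of a common world are R-related.
So F validates K, T, KTB, S5. The strongest is S5.

S5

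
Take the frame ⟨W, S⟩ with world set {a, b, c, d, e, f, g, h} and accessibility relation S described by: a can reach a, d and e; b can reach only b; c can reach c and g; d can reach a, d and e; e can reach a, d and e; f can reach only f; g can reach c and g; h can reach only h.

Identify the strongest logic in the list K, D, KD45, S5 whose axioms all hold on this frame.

S5

Serial (axiom D): yes — every world has a successor (e.g. a S a).
Euclidean (axiom 5): yes — any two successors of a common world are S-related.
Transitive (axiom 4): yes — every two-step S-path is closed by a direct edge.
Reflexive (axiom T): yes — every world is S-related to itself.
So F validates K, D, KD45, S5. The strongest is S5.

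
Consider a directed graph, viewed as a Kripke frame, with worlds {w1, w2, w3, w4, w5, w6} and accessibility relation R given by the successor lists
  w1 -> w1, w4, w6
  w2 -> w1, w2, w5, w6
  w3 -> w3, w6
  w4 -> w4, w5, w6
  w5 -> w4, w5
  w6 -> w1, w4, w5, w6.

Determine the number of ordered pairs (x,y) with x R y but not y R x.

6

Enumerating: (w1,w4), (w2,w1), (w2,w5), (w2,w6), (w3,w6), (w6,w5).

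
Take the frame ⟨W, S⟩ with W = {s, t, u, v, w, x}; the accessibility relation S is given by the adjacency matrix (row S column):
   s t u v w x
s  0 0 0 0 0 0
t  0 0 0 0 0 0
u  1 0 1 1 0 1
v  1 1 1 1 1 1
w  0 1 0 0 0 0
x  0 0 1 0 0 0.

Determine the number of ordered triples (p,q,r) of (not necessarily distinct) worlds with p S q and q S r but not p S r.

5

Enumerating: (u,v,t), (u,v,w), (x,u,s), (x,u,v), (x,u,x).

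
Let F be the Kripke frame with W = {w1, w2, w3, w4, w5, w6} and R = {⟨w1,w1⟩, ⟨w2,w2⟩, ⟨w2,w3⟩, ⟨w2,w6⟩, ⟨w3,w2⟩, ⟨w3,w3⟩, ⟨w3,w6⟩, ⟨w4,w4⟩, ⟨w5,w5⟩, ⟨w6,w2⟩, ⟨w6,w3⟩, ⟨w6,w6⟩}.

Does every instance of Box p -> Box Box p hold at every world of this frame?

Yes

By correspondence theory, 4 is valid on a frame iff R is transitive.
Transitive: yes — every two-step R-path is closed by a direct edge.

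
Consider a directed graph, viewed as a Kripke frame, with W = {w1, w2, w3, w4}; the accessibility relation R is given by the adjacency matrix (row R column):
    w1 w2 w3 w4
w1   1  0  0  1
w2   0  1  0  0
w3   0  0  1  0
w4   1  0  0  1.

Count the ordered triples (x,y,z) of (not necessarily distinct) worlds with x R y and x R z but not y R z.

R is Euclidean; there are no such tuples.

0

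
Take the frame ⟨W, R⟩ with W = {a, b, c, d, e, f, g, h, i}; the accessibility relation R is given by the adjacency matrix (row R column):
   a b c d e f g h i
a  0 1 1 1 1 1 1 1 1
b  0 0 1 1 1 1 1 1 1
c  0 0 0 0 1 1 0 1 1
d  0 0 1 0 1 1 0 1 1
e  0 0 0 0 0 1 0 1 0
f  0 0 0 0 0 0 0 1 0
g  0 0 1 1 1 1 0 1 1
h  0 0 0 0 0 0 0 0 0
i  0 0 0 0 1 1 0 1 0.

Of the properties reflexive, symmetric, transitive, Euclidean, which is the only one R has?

transitive

Reflexive: no — a is not related to itself.
Symmetric: no — a R b but not b R a.
Transitive: yes — every two-step R-path is closed by a direct edge.
Euclidean: no — a R c and a R b, but not c R b.
Only transitive holds.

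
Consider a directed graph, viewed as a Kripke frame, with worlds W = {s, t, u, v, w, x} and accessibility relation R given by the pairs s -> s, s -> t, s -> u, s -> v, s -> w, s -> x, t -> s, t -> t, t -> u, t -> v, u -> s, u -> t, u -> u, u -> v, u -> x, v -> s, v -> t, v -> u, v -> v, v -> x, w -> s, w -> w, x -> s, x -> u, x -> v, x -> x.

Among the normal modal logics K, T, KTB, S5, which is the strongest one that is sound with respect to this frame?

KTB

Reflexive (axiom T): yes — every world is R-related to itself.
Symmetric (axiom B): yes — every pair in R has its reverse in R.
Euclidean (axiom 5): no — s R t and s R w, but not t R w.
So F validates K, T, KTB; S5 would additionally require R to be Euclidean. The strongest is KTB.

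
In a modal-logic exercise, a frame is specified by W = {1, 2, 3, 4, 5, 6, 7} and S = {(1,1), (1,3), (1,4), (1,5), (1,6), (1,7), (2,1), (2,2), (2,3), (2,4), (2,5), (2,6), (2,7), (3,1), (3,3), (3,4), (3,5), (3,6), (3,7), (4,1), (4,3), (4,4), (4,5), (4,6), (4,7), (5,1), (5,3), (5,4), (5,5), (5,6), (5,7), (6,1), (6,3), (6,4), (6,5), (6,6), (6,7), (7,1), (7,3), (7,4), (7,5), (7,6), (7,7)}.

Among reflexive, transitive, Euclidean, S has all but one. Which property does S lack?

Reflexive: yes — every world is S-related to itself.
Transitive: yes — every two-step S-path is closed by a direct edge.
Euclidean: no — 2 S 1 and 2 S 2, but not 1 S 2.
Only Euclidean fails.

Euclidean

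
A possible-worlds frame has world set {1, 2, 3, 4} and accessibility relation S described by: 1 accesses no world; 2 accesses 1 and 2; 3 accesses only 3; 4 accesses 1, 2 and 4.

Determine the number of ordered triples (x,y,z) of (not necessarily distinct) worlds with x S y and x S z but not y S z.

Enumerating: (2,1,1), (2,1,2), (4,1,1), (4,1,2), (4,1,4), (4,2,4).

6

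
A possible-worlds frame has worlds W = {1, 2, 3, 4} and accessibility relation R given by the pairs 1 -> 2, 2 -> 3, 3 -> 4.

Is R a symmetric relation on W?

Symmetric: no — 1 R 2 but not 2 R 1.

No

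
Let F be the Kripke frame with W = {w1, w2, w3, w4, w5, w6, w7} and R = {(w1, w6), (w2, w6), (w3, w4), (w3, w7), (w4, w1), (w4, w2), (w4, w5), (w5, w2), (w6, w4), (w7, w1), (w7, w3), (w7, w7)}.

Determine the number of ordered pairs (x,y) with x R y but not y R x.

9

Enumerating: (w1,w6), (w2,w6), (w3,w4), (w4,w1), (w4,w2), (w4,w5), (w5,w2), (w6,w4), (w7,w1).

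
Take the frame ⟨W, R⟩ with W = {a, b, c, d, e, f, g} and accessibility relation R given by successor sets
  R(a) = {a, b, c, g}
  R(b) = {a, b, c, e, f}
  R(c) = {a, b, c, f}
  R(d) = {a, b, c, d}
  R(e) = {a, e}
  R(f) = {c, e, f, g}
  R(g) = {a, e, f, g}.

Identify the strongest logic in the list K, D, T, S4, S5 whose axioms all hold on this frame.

Serial (axiom D): yes — every world has a successor (e.g. a R a).
Reflexive (axiom T): yes — every world is R-related to itself.
Transitive (axiom 4): no — a R b and b R e, but not a R e.
Euclidean (axiom 5): no — a R b and a R g, but not b R g.
So F validates K, D, T; S4 would additionally require R to be transitive. The strongest is T.

T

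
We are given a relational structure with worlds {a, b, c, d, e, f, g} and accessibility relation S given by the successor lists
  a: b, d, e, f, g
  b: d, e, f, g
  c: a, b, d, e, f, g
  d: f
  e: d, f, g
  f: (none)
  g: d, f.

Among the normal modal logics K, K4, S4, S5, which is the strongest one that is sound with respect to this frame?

Transitive (axiom 4): yes — every two-step S-path is closed by a direct edge.
Reflexive (axiom T): no — a is not related to itself.
Euclidean (axiom 5): no — a S d and a S b, but not d S b.
So F validates K, K4; S4 would additionally require S to be reflexive. The strongest is K4.

K4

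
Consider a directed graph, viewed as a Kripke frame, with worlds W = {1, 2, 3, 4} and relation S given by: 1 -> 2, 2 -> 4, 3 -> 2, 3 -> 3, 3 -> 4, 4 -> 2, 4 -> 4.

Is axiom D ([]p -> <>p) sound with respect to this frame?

The schema D characterises exactly the serial frames.
Serial: yes — every world has a successor (e.g. 1 S 2).

Yes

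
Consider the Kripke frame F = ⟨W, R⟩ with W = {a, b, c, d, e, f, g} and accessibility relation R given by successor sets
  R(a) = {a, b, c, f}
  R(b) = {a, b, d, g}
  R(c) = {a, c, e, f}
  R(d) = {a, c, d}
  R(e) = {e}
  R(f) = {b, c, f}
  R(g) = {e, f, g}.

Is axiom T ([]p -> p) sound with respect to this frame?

Yes

By correspondence theory, T is valid on a frame iff R is reflexive.
Reflexive: yes — every world is R-related to itself.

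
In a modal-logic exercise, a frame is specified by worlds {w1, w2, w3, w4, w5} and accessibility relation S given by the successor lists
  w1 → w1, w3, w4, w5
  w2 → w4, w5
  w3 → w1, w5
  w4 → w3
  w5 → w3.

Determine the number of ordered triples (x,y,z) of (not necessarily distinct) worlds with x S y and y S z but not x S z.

Enumerating: (w2,w4,w3), (w2,w5,w3), (w3,w1,w3), (w3,w1,w4), (w3,w5,w3), (w4,w3,w1), (w4,w3,w5), (w5,w3,w1), (w5,w3,w5).

9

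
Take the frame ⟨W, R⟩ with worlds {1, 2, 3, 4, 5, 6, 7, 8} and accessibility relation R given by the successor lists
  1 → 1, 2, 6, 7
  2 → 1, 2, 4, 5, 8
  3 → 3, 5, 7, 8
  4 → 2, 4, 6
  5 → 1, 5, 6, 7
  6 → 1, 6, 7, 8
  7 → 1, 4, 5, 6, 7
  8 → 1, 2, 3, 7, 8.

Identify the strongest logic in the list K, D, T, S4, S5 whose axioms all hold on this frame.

Serial (axiom D): yes — every world has a successor (e.g. 1 R 1).
Reflexive (axiom T): yes — every world is R-related to itself.
Transitive (axiom 4): no — 1 R 2 and 2 R 4, but not 1 R 4.
Euclidean (axiom 5): no — 1 R 2 and 1 R 6, but not 2 R 6.
So F validates K, D, T; S4 would additionally require R to be transitive. The strongest is T.

T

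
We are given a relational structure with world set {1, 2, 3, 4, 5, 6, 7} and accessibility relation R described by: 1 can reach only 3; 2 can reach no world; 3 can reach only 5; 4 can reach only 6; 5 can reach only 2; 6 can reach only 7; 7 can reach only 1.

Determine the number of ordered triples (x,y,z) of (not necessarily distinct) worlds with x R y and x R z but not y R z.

Enumerating: (1,3,3), (3,5,5), (4,6,6), (5,2,2), (6,7,7), (7,1,1).

6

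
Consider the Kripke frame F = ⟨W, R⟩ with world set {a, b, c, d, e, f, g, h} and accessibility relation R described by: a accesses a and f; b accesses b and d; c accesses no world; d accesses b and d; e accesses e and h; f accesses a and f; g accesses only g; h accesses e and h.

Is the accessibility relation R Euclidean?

Euclidean: yes — any two successors of a common world are R-related.

Yes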